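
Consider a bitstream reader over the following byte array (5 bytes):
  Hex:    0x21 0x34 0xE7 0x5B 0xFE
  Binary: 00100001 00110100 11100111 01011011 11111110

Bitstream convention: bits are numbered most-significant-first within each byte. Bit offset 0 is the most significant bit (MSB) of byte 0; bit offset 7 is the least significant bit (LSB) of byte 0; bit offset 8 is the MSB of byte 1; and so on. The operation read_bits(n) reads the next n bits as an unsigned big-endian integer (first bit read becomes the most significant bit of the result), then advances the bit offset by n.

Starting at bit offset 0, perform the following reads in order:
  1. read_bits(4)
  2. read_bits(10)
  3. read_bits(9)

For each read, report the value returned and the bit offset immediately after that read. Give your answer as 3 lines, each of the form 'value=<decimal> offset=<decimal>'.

Answer: value=2 offset=4
value=77 offset=14
value=115 offset=23

Derivation:
Read 1: bits[0:4] width=4 -> value=2 (bin 0010); offset now 4 = byte 0 bit 4; 36 bits remain
Read 2: bits[4:14] width=10 -> value=77 (bin 0001001101); offset now 14 = byte 1 bit 6; 26 bits remain
Read 3: bits[14:23] width=9 -> value=115 (bin 001110011); offset now 23 = byte 2 bit 7; 17 bits remain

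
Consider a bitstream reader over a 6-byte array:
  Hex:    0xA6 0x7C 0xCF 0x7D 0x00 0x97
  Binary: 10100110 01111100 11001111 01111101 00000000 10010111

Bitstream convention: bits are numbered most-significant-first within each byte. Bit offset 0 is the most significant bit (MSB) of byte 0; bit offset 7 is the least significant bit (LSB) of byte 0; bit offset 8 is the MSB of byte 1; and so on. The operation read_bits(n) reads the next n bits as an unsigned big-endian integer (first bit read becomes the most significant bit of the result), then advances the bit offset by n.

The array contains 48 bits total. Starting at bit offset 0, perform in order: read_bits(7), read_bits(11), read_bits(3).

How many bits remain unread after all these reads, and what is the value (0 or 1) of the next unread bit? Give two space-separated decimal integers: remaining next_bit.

Answer: 27 1

Derivation:
Read 1: bits[0:7] width=7 -> value=83 (bin 1010011); offset now 7 = byte 0 bit 7; 41 bits remain
Read 2: bits[7:18] width=11 -> value=499 (bin 00111110011); offset now 18 = byte 2 bit 2; 30 bits remain
Read 3: bits[18:21] width=3 -> value=1 (bin 001); offset now 21 = byte 2 bit 5; 27 bits remain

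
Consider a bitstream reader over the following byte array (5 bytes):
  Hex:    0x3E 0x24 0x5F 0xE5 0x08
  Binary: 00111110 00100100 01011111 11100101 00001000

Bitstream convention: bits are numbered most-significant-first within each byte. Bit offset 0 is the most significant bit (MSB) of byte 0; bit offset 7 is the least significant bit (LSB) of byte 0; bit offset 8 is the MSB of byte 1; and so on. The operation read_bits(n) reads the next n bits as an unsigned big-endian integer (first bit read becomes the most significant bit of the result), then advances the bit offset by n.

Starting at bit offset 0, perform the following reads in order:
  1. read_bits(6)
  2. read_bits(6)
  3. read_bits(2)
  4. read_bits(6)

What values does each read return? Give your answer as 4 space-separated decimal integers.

Read 1: bits[0:6] width=6 -> value=15 (bin 001111); offset now 6 = byte 0 bit 6; 34 bits remain
Read 2: bits[6:12] width=6 -> value=34 (bin 100010); offset now 12 = byte 1 bit 4; 28 bits remain
Read 3: bits[12:14] width=2 -> value=1 (bin 01); offset now 14 = byte 1 bit 6; 26 bits remain
Read 4: bits[14:20] width=6 -> value=5 (bin 000101); offset now 20 = byte 2 bit 4; 20 bits remain

Answer: 15 34 1 5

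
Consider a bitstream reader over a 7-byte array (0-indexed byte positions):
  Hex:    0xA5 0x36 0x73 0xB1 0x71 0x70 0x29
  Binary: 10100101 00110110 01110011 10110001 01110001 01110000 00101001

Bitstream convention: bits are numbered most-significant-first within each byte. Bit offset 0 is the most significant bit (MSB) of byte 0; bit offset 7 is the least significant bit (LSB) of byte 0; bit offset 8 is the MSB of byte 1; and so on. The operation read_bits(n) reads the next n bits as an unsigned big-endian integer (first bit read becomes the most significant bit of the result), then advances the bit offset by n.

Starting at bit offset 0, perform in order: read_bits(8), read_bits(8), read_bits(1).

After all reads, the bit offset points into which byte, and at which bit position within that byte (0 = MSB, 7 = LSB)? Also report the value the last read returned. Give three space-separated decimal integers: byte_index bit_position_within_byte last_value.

Answer: 2 1 0

Derivation:
Read 1: bits[0:8] width=8 -> value=165 (bin 10100101); offset now 8 = byte 1 bit 0; 48 bits remain
Read 2: bits[8:16] width=8 -> value=54 (bin 00110110); offset now 16 = byte 2 bit 0; 40 bits remain
Read 3: bits[16:17] width=1 -> value=0 (bin 0); offset now 17 = byte 2 bit 1; 39 bits remain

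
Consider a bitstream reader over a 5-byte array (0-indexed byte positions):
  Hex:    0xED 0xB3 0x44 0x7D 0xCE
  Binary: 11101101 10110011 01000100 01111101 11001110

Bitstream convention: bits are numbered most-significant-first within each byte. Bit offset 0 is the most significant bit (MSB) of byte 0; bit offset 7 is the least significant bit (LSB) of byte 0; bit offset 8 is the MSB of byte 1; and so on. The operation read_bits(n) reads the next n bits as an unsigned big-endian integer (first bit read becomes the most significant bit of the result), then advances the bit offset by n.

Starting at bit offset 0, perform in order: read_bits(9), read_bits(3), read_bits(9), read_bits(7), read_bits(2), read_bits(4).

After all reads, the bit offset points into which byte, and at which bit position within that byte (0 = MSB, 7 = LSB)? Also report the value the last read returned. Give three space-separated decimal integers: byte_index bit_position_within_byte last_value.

Answer: 4 2 7

Derivation:
Read 1: bits[0:9] width=9 -> value=475 (bin 111011011); offset now 9 = byte 1 bit 1; 31 bits remain
Read 2: bits[9:12] width=3 -> value=3 (bin 011); offset now 12 = byte 1 bit 4; 28 bits remain
Read 3: bits[12:21] width=9 -> value=104 (bin 001101000); offset now 21 = byte 2 bit 5; 19 bits remain
Read 4: bits[21:28] width=7 -> value=71 (bin 1000111); offset now 28 = byte 3 bit 4; 12 bits remain
Read 5: bits[28:30] width=2 -> value=3 (bin 11); offset now 30 = byte 3 bit 6; 10 bits remain
Read 6: bits[30:34] width=4 -> value=7 (bin 0111); offset now 34 = byte 4 bit 2; 6 bits remain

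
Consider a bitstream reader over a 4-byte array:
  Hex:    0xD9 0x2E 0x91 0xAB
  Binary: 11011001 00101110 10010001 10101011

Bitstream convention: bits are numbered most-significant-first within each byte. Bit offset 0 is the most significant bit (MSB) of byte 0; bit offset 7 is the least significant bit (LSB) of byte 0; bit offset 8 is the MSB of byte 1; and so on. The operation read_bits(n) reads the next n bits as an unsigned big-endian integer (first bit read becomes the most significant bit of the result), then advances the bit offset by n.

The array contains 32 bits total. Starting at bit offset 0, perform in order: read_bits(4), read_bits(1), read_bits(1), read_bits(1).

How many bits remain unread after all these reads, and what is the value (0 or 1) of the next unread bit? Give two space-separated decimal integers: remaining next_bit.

Answer: 25 1

Derivation:
Read 1: bits[0:4] width=4 -> value=13 (bin 1101); offset now 4 = byte 0 bit 4; 28 bits remain
Read 2: bits[4:5] width=1 -> value=1 (bin 1); offset now 5 = byte 0 bit 5; 27 bits remain
Read 3: bits[5:6] width=1 -> value=0 (bin 0); offset now 6 = byte 0 bit 6; 26 bits remain
Read 4: bits[6:7] width=1 -> value=0 (bin 0); offset now 7 = byte 0 bit 7; 25 bits remain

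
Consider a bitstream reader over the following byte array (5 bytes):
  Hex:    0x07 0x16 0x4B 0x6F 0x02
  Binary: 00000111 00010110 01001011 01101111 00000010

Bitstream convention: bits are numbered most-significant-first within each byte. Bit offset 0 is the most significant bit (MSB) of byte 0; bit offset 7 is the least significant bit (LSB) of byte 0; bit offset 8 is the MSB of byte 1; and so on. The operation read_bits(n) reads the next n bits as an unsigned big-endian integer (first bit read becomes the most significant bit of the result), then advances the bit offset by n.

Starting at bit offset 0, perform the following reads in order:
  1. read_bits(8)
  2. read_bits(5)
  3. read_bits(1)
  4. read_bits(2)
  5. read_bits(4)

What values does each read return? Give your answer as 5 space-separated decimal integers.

Read 1: bits[0:8] width=8 -> value=7 (bin 00000111); offset now 8 = byte 1 bit 0; 32 bits remain
Read 2: bits[8:13] width=5 -> value=2 (bin 00010); offset now 13 = byte 1 bit 5; 27 bits remain
Read 3: bits[13:14] width=1 -> value=1 (bin 1); offset now 14 = byte 1 bit 6; 26 bits remain
Read 4: bits[14:16] width=2 -> value=2 (bin 10); offset now 16 = byte 2 bit 0; 24 bits remain
Read 5: bits[16:20] width=4 -> value=4 (bin 0100); offset now 20 = byte 2 bit 4; 20 bits remain

Answer: 7 2 1 2 4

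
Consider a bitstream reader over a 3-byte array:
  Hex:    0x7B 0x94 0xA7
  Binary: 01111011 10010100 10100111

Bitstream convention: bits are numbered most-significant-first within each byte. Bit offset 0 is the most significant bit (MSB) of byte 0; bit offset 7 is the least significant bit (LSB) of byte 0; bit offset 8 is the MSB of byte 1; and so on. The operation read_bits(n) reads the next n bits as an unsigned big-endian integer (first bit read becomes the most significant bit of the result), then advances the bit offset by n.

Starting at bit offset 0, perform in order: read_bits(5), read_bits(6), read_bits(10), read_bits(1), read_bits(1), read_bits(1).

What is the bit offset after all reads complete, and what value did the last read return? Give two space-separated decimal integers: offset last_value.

Read 1: bits[0:5] width=5 -> value=15 (bin 01111); offset now 5 = byte 0 bit 5; 19 bits remain
Read 2: bits[5:11] width=6 -> value=28 (bin 011100); offset now 11 = byte 1 bit 3; 13 bits remain
Read 3: bits[11:21] width=10 -> value=660 (bin 1010010100); offset now 21 = byte 2 bit 5; 3 bits remain
Read 4: bits[21:22] width=1 -> value=1 (bin 1); offset now 22 = byte 2 bit 6; 2 bits remain
Read 5: bits[22:23] width=1 -> value=1 (bin 1); offset now 23 = byte 2 bit 7; 1 bits remain
Read 6: bits[23:24] width=1 -> value=1 (bin 1); offset now 24 = byte 3 bit 0; 0 bits remain

Answer: 24 1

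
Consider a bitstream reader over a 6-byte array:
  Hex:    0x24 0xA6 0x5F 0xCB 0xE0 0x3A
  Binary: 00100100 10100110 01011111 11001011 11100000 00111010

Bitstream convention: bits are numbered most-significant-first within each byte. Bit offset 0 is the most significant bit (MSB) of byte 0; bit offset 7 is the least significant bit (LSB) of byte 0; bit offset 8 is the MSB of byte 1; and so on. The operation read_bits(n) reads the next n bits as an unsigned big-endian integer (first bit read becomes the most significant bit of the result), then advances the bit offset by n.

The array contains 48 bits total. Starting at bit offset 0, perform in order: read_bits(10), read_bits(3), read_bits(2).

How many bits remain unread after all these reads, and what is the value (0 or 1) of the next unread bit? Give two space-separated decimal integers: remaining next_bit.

Read 1: bits[0:10] width=10 -> value=146 (bin 0010010010); offset now 10 = byte 1 bit 2; 38 bits remain
Read 2: bits[10:13] width=3 -> value=4 (bin 100); offset now 13 = byte 1 bit 5; 35 bits remain
Read 3: bits[13:15] width=2 -> value=3 (bin 11); offset now 15 = byte 1 bit 7; 33 bits remain

Answer: 33 0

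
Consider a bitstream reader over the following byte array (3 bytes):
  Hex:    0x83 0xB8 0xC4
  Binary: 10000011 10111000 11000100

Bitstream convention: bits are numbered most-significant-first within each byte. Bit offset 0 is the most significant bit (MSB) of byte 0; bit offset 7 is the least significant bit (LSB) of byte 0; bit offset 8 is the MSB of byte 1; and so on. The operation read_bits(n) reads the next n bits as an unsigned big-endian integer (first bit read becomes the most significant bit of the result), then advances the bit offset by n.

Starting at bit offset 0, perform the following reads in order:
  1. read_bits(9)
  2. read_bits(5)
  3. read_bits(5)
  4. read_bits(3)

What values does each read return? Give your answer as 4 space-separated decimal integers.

Read 1: bits[0:9] width=9 -> value=263 (bin 100000111); offset now 9 = byte 1 bit 1; 15 bits remain
Read 2: bits[9:14] width=5 -> value=14 (bin 01110); offset now 14 = byte 1 bit 6; 10 bits remain
Read 3: bits[14:19] width=5 -> value=6 (bin 00110); offset now 19 = byte 2 bit 3; 5 bits remain
Read 4: bits[19:22] width=3 -> value=1 (bin 001); offset now 22 = byte 2 bit 6; 2 bits remain

Answer: 263 14 6 1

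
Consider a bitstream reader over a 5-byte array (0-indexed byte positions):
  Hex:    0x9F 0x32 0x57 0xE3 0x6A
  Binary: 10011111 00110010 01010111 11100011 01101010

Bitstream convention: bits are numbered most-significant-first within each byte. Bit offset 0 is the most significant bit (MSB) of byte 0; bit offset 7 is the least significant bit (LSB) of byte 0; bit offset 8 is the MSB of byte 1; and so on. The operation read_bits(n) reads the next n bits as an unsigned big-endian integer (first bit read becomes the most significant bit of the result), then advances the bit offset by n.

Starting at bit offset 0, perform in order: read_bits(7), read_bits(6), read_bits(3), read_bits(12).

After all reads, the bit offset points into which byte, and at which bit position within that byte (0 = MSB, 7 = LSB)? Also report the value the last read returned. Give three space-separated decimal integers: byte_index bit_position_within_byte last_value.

Answer: 3 4 1406

Derivation:
Read 1: bits[0:7] width=7 -> value=79 (bin 1001111); offset now 7 = byte 0 bit 7; 33 bits remain
Read 2: bits[7:13] width=6 -> value=38 (bin 100110); offset now 13 = byte 1 bit 5; 27 bits remain
Read 3: bits[13:16] width=3 -> value=2 (bin 010); offset now 16 = byte 2 bit 0; 24 bits remain
Read 4: bits[16:28] width=12 -> value=1406 (bin 010101111110); offset now 28 = byte 3 bit 4; 12 bits remain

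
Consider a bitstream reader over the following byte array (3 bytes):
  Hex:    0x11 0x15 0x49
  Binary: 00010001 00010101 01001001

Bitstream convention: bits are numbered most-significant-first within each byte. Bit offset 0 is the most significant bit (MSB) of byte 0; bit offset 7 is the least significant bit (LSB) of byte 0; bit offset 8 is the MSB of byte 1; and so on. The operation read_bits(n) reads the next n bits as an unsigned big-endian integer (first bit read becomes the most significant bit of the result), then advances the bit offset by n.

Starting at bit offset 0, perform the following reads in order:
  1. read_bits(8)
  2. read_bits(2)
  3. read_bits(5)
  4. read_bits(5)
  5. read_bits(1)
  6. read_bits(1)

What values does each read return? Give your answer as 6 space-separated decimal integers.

Read 1: bits[0:8] width=8 -> value=17 (bin 00010001); offset now 8 = byte 1 bit 0; 16 bits remain
Read 2: bits[8:10] width=2 -> value=0 (bin 00); offset now 10 = byte 1 bit 2; 14 bits remain
Read 3: bits[10:15] width=5 -> value=10 (bin 01010); offset now 15 = byte 1 bit 7; 9 bits remain
Read 4: bits[15:20] width=5 -> value=20 (bin 10100); offset now 20 = byte 2 bit 4; 4 bits remain
Read 5: bits[20:21] width=1 -> value=1 (bin 1); offset now 21 = byte 2 bit 5; 3 bits remain
Read 6: bits[21:22] width=1 -> value=0 (bin 0); offset now 22 = byte 2 bit 6; 2 bits remain

Answer: 17 0 10 20 1 0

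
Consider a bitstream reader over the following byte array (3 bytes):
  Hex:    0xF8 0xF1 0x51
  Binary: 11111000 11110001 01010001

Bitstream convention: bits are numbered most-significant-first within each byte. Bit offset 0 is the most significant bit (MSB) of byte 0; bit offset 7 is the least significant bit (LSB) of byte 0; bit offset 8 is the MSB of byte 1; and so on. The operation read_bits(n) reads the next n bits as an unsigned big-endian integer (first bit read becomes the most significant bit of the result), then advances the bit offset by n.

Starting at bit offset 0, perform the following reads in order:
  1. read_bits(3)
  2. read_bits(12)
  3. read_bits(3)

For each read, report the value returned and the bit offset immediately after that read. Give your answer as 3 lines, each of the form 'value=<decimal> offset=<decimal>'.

Read 1: bits[0:3] width=3 -> value=7 (bin 111); offset now 3 = byte 0 bit 3; 21 bits remain
Read 2: bits[3:15] width=12 -> value=3192 (bin 110001111000); offset now 15 = byte 1 bit 7; 9 bits remain
Read 3: bits[15:18] width=3 -> value=5 (bin 101); offset now 18 = byte 2 bit 2; 6 bits remain

Answer: value=7 offset=3
value=3192 offset=15
value=5 offset=18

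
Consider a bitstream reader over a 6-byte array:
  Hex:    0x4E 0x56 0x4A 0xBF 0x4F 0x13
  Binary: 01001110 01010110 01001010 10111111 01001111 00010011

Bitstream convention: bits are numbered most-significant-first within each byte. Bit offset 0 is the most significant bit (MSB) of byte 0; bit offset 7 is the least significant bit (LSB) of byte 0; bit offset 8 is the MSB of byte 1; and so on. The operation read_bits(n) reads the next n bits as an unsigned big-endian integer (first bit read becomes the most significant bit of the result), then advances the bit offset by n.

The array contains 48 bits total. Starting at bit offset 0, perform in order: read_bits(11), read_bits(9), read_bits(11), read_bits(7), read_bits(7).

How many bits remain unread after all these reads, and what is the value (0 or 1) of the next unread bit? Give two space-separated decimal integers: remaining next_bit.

Read 1: bits[0:11] width=11 -> value=626 (bin 01001110010); offset now 11 = byte 1 bit 3; 37 bits remain
Read 2: bits[11:20] width=9 -> value=356 (bin 101100100); offset now 20 = byte 2 bit 4; 28 bits remain
Read 3: bits[20:31] width=11 -> value=1375 (bin 10101011111); offset now 31 = byte 3 bit 7; 17 bits remain
Read 4: bits[31:38] width=7 -> value=83 (bin 1010011); offset now 38 = byte 4 bit 6; 10 bits remain
Read 5: bits[38:45] width=7 -> value=98 (bin 1100010); offset now 45 = byte 5 bit 5; 3 bits remain

Answer: 3 0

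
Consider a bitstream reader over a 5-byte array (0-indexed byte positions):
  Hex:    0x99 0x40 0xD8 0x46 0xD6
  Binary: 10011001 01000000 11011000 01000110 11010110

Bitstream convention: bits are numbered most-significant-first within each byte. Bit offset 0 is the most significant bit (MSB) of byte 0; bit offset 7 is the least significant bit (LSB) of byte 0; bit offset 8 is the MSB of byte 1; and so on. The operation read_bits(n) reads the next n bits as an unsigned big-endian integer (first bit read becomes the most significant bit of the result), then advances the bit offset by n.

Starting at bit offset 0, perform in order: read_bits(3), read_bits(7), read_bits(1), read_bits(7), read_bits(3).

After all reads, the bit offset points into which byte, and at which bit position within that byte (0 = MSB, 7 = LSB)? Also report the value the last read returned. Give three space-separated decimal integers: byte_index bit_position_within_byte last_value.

Read 1: bits[0:3] width=3 -> value=4 (bin 100); offset now 3 = byte 0 bit 3; 37 bits remain
Read 2: bits[3:10] width=7 -> value=101 (bin 1100101); offset now 10 = byte 1 bit 2; 30 bits remain
Read 3: bits[10:11] width=1 -> value=0 (bin 0); offset now 11 = byte 1 bit 3; 29 bits remain
Read 4: bits[11:18] width=7 -> value=3 (bin 0000011); offset now 18 = byte 2 bit 2; 22 bits remain
Read 5: bits[18:21] width=3 -> value=3 (bin 011); offset now 21 = byte 2 bit 5; 19 bits remain

Answer: 2 5 3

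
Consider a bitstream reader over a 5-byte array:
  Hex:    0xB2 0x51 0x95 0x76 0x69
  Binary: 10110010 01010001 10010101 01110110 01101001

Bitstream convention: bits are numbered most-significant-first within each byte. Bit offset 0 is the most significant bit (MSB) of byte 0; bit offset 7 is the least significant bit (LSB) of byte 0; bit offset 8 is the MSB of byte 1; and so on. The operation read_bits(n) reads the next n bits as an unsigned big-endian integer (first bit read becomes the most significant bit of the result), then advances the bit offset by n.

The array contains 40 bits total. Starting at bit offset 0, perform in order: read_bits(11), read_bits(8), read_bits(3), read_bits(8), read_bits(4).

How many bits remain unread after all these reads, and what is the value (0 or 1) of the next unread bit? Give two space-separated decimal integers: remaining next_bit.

Answer: 6 1

Derivation:
Read 1: bits[0:11] width=11 -> value=1426 (bin 10110010010); offset now 11 = byte 1 bit 3; 29 bits remain
Read 2: bits[11:19] width=8 -> value=140 (bin 10001100); offset now 19 = byte 2 bit 3; 21 bits remain
Read 3: bits[19:22] width=3 -> value=5 (bin 101); offset now 22 = byte 2 bit 6; 18 bits remain
Read 4: bits[22:30] width=8 -> value=93 (bin 01011101); offset now 30 = byte 3 bit 6; 10 bits remain
Read 5: bits[30:34] width=4 -> value=9 (bin 1001); offset now 34 = byte 4 bit 2; 6 bits remain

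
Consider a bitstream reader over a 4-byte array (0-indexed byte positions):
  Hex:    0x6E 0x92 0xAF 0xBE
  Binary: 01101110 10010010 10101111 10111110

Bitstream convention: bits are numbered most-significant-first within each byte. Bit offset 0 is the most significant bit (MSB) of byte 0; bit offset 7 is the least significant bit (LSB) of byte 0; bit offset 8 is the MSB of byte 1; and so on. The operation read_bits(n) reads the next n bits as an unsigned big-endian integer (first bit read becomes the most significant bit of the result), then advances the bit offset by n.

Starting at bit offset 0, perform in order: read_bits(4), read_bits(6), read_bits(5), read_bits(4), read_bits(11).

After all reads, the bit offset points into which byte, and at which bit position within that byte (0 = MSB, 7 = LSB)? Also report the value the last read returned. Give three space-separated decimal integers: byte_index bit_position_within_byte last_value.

Read 1: bits[0:4] width=4 -> value=6 (bin 0110); offset now 4 = byte 0 bit 4; 28 bits remain
Read 2: bits[4:10] width=6 -> value=58 (bin 111010); offset now 10 = byte 1 bit 2; 22 bits remain
Read 3: bits[10:15] width=5 -> value=9 (bin 01001); offset now 15 = byte 1 bit 7; 17 bits remain
Read 4: bits[15:19] width=4 -> value=5 (bin 0101); offset now 19 = byte 2 bit 3; 13 bits remain
Read 5: bits[19:30] width=11 -> value=1007 (bin 01111101111); offset now 30 = byte 3 bit 6; 2 bits remain

Answer: 3 6 1007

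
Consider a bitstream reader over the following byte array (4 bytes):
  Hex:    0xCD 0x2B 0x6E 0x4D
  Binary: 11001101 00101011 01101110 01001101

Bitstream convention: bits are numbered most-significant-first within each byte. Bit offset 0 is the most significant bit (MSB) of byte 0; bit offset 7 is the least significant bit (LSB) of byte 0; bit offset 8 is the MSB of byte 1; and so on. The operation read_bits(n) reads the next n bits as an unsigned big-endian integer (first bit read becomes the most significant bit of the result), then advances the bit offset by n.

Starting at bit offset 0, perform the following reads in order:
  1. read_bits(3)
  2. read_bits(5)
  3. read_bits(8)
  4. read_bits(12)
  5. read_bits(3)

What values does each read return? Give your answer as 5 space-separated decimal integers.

Read 1: bits[0:3] width=3 -> value=6 (bin 110); offset now 3 = byte 0 bit 3; 29 bits remain
Read 2: bits[3:8] width=5 -> value=13 (bin 01101); offset now 8 = byte 1 bit 0; 24 bits remain
Read 3: bits[8:16] width=8 -> value=43 (bin 00101011); offset now 16 = byte 2 bit 0; 16 bits remain
Read 4: bits[16:28] width=12 -> value=1764 (bin 011011100100); offset now 28 = byte 3 bit 4; 4 bits remain
Read 5: bits[28:31] width=3 -> value=6 (bin 110); offset now 31 = byte 3 bit 7; 1 bits remain

Answer: 6 13 43 1764 6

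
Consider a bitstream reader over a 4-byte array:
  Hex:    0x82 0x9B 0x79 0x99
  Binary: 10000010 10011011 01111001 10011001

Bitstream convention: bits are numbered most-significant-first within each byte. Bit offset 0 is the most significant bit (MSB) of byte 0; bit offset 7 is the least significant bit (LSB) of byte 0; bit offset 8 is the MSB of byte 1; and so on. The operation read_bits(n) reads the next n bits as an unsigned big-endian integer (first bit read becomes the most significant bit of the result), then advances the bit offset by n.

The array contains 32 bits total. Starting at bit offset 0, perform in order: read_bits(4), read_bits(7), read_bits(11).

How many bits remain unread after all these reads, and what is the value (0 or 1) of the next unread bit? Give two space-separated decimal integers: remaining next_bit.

Read 1: bits[0:4] width=4 -> value=8 (bin 1000); offset now 4 = byte 0 bit 4; 28 bits remain
Read 2: bits[4:11] width=7 -> value=20 (bin 0010100); offset now 11 = byte 1 bit 3; 21 bits remain
Read 3: bits[11:22] width=11 -> value=1758 (bin 11011011110); offset now 22 = byte 2 bit 6; 10 bits remain

Answer: 10 0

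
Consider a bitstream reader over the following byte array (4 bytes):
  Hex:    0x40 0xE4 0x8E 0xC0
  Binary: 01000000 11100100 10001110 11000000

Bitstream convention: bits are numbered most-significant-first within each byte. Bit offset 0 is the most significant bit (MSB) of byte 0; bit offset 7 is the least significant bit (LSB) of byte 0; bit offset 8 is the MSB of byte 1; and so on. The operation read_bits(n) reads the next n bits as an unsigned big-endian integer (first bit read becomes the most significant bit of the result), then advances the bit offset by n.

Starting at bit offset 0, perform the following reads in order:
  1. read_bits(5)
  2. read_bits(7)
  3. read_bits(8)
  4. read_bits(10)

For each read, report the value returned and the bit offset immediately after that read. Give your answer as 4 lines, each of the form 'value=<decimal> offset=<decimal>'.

Answer: value=8 offset=5
value=14 offset=12
value=72 offset=20
value=944 offset=30

Derivation:
Read 1: bits[0:5] width=5 -> value=8 (bin 01000); offset now 5 = byte 0 bit 5; 27 bits remain
Read 2: bits[5:12] width=7 -> value=14 (bin 0001110); offset now 12 = byte 1 bit 4; 20 bits remain
Read 3: bits[12:20] width=8 -> value=72 (bin 01001000); offset now 20 = byte 2 bit 4; 12 bits remain
Read 4: bits[20:30] width=10 -> value=944 (bin 1110110000); offset now 30 = byte 3 bit 6; 2 bits remain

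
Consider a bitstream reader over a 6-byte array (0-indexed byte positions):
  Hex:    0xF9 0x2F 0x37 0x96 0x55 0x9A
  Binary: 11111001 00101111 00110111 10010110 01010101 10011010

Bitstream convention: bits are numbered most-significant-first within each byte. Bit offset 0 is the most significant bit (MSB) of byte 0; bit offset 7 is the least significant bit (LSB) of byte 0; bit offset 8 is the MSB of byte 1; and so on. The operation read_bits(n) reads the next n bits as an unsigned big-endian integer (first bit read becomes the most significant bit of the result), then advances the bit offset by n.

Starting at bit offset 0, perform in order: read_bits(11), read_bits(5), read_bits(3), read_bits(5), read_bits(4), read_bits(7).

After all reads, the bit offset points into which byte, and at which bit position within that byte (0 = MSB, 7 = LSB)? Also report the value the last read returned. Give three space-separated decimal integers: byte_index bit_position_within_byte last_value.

Answer: 4 3 50

Derivation:
Read 1: bits[0:11] width=11 -> value=1993 (bin 11111001001); offset now 11 = byte 1 bit 3; 37 bits remain
Read 2: bits[11:16] width=5 -> value=15 (bin 01111); offset now 16 = byte 2 bit 0; 32 bits remain
Read 3: bits[16:19] width=3 -> value=1 (bin 001); offset now 19 = byte 2 bit 3; 29 bits remain
Read 4: bits[19:24] width=5 -> value=23 (bin 10111); offset now 24 = byte 3 bit 0; 24 bits remain
Read 5: bits[24:28] width=4 -> value=9 (bin 1001); offset now 28 = byte 3 bit 4; 20 bits remain
Read 6: bits[28:35] width=7 -> value=50 (bin 0110010); offset now 35 = byte 4 bit 3; 13 bits remain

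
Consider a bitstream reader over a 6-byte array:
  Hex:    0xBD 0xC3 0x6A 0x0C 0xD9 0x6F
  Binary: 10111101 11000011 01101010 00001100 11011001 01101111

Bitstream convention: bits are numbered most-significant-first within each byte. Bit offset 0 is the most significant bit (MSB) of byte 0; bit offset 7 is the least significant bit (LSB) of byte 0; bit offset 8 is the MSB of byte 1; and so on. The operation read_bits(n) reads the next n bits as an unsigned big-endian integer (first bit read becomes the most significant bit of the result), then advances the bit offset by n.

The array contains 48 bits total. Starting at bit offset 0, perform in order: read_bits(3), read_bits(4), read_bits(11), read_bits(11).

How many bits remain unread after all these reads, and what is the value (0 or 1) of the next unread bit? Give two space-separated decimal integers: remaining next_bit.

Read 1: bits[0:3] width=3 -> value=5 (bin 101); offset now 3 = byte 0 bit 3; 45 bits remain
Read 2: bits[3:7] width=4 -> value=14 (bin 1110); offset now 7 = byte 0 bit 7; 41 bits remain
Read 3: bits[7:18] width=11 -> value=1805 (bin 11100001101); offset now 18 = byte 2 bit 2; 30 bits remain
Read 4: bits[18:29] width=11 -> value=1345 (bin 10101000001); offset now 29 = byte 3 bit 5; 19 bits remain

Answer: 19 1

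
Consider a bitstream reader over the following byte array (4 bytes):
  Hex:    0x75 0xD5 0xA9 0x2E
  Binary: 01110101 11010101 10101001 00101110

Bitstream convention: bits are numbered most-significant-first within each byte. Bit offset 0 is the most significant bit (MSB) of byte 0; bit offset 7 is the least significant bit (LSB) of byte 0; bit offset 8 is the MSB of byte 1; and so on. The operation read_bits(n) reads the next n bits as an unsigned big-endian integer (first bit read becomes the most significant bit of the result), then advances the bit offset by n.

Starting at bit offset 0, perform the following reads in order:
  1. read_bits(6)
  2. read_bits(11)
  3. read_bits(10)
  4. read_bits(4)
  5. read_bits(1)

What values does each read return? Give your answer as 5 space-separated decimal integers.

Read 1: bits[0:6] width=6 -> value=29 (bin 011101); offset now 6 = byte 0 bit 6; 26 bits remain
Read 2: bits[6:17] width=11 -> value=939 (bin 01110101011); offset now 17 = byte 2 bit 1; 15 bits remain
Read 3: bits[17:27] width=10 -> value=329 (bin 0101001001); offset now 27 = byte 3 bit 3; 5 bits remain
Read 4: bits[27:31] width=4 -> value=7 (bin 0111); offset now 31 = byte 3 bit 7; 1 bits remain
Read 5: bits[31:32] width=1 -> value=0 (bin 0); offset now 32 = byte 4 bit 0; 0 bits remain

Answer: 29 939 329 7 0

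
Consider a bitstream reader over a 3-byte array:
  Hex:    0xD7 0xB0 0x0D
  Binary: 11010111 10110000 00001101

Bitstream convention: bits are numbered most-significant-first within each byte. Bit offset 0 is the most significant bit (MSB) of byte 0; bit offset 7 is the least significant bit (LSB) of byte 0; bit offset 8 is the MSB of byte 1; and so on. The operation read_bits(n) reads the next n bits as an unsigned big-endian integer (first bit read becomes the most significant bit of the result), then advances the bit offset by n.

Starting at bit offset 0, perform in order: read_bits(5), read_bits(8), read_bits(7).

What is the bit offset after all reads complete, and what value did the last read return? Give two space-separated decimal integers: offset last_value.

Answer: 20 0

Derivation:
Read 1: bits[0:5] width=5 -> value=26 (bin 11010); offset now 5 = byte 0 bit 5; 19 bits remain
Read 2: bits[5:13] width=8 -> value=246 (bin 11110110); offset now 13 = byte 1 bit 5; 11 bits remain
Read 3: bits[13:20] width=7 -> value=0 (bin 0000000); offset now 20 = byte 2 bit 4; 4 bits remain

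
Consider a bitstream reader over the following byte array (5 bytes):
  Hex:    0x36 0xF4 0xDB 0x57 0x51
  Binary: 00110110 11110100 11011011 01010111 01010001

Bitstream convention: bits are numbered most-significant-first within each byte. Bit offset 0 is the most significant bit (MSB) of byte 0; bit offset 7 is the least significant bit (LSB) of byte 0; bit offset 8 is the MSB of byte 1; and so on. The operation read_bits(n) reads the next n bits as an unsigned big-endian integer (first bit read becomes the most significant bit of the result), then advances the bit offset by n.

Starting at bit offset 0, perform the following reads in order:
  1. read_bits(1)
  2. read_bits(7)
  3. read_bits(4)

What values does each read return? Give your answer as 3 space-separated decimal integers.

Read 1: bits[0:1] width=1 -> value=0 (bin 0); offset now 1 = byte 0 bit 1; 39 bits remain
Read 2: bits[1:8] width=7 -> value=54 (bin 0110110); offset now 8 = byte 1 bit 0; 32 bits remain
Read 3: bits[8:12] width=4 -> value=15 (bin 1111); offset now 12 = byte 1 bit 4; 28 bits remain

Answer: 0 54 15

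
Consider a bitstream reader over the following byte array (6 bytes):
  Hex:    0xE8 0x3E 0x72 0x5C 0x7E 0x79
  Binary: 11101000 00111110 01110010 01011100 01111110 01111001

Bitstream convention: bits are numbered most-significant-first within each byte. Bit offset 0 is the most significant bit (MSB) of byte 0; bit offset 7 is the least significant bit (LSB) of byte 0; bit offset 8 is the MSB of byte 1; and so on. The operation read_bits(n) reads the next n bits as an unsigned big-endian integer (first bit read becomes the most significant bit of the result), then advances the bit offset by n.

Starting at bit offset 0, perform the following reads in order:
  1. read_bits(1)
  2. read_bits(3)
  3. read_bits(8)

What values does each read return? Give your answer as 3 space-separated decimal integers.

Answer: 1 6 131

Derivation:
Read 1: bits[0:1] width=1 -> value=1 (bin 1); offset now 1 = byte 0 bit 1; 47 bits remain
Read 2: bits[1:4] width=3 -> value=6 (bin 110); offset now 4 = byte 0 bit 4; 44 bits remain
Read 3: bits[4:12] width=8 -> value=131 (bin 10000011); offset now 12 = byte 1 bit 4; 36 bits remain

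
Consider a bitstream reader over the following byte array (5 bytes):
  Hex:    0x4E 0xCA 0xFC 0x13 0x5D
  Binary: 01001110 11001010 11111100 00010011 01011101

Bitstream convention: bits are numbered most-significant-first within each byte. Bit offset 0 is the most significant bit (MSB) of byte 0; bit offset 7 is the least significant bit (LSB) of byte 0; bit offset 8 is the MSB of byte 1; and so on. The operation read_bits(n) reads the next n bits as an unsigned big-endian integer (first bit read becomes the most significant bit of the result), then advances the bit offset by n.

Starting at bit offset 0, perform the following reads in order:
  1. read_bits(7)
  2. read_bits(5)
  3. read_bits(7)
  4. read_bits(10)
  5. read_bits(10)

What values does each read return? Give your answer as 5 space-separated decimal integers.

Answer: 39 12 87 898 430

Derivation:
Read 1: bits[0:7] width=7 -> value=39 (bin 0100111); offset now 7 = byte 0 bit 7; 33 bits remain
Read 2: bits[7:12] width=5 -> value=12 (bin 01100); offset now 12 = byte 1 bit 4; 28 bits remain
Read 3: bits[12:19] width=7 -> value=87 (bin 1010111); offset now 19 = byte 2 bit 3; 21 bits remain
Read 4: bits[19:29] width=10 -> value=898 (bin 1110000010); offset now 29 = byte 3 bit 5; 11 bits remain
Read 5: bits[29:39] width=10 -> value=430 (bin 0110101110); offset now 39 = byte 4 bit 7; 1 bits remain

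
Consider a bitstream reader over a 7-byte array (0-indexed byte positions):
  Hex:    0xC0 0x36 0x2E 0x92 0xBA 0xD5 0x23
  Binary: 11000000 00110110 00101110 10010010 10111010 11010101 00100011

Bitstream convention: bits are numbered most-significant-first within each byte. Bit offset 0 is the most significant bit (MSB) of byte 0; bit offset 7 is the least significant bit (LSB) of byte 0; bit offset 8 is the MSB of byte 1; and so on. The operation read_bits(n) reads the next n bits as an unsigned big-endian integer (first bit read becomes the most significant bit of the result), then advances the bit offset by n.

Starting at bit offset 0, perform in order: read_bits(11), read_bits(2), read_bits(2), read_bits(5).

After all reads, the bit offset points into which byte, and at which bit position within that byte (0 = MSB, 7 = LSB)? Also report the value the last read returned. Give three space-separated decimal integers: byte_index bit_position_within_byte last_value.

Answer: 2 4 2

Derivation:
Read 1: bits[0:11] width=11 -> value=1537 (bin 11000000001); offset now 11 = byte 1 bit 3; 45 bits remain
Read 2: bits[11:13] width=2 -> value=2 (bin 10); offset now 13 = byte 1 bit 5; 43 bits remain
Read 3: bits[13:15] width=2 -> value=3 (bin 11); offset now 15 = byte 1 bit 7; 41 bits remain
Read 4: bits[15:20] width=5 -> value=2 (bin 00010); offset now 20 = byte 2 bit 4; 36 bits remain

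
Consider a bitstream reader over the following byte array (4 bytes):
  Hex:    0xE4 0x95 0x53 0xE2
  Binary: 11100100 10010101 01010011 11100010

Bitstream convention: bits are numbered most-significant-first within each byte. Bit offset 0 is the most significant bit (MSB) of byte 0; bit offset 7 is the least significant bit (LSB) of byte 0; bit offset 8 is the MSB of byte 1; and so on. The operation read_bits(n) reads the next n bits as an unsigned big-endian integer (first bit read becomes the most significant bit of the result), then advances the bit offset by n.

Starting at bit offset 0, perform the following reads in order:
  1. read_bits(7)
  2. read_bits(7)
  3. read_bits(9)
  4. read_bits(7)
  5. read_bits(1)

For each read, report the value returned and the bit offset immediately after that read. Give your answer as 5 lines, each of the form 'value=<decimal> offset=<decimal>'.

Read 1: bits[0:7] width=7 -> value=114 (bin 1110010); offset now 7 = byte 0 bit 7; 25 bits remain
Read 2: bits[7:14] width=7 -> value=37 (bin 0100101); offset now 14 = byte 1 bit 6; 18 bits remain
Read 3: bits[14:23] width=9 -> value=169 (bin 010101001); offset now 23 = byte 2 bit 7; 9 bits remain
Read 4: bits[23:30] width=7 -> value=120 (bin 1111000); offset now 30 = byte 3 bit 6; 2 bits remain
Read 5: bits[30:31] width=1 -> value=1 (bin 1); offset now 31 = byte 3 bit 7; 1 bits remain

Answer: value=114 offset=7
value=37 offset=14
value=169 offset=23
value=120 offset=30
value=1 offset=31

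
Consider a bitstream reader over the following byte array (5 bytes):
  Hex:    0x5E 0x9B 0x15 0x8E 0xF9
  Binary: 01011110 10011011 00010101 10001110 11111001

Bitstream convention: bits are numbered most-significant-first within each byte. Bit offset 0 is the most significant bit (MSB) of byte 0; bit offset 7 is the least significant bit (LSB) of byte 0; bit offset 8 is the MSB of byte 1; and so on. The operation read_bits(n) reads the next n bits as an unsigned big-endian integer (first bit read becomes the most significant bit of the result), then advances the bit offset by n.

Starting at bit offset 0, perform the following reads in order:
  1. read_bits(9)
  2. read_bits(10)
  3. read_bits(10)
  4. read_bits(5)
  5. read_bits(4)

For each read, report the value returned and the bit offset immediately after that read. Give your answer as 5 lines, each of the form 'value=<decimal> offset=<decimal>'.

Read 1: bits[0:9] width=9 -> value=189 (bin 010111101); offset now 9 = byte 1 bit 1; 31 bits remain
Read 2: bits[9:19] width=10 -> value=216 (bin 0011011000); offset now 19 = byte 2 bit 3; 21 bits remain
Read 3: bits[19:29] width=10 -> value=689 (bin 1010110001); offset now 29 = byte 3 bit 5; 11 bits remain
Read 4: bits[29:34] width=5 -> value=27 (bin 11011); offset now 34 = byte 4 bit 2; 6 bits remain
Read 5: bits[34:38] width=4 -> value=14 (bin 1110); offset now 38 = byte 4 bit 6; 2 bits remain

Answer: value=189 offset=9
value=216 offset=19
value=689 offset=29
value=27 offset=34
value=14 offset=38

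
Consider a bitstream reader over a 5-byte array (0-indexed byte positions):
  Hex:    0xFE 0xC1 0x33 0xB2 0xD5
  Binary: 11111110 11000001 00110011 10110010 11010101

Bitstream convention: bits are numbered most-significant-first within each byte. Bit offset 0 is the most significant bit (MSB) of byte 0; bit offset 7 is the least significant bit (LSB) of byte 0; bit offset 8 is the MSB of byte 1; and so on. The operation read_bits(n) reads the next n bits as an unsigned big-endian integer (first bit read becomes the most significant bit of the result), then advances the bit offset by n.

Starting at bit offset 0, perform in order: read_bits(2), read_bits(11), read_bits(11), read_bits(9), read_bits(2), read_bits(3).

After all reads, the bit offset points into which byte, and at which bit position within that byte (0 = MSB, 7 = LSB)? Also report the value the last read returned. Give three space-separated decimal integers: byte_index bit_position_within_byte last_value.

Answer: 4 6 5

Derivation:
Read 1: bits[0:2] width=2 -> value=3 (bin 11); offset now 2 = byte 0 bit 2; 38 bits remain
Read 2: bits[2:13] width=11 -> value=2008 (bin 11111011000); offset now 13 = byte 1 bit 5; 27 bits remain
Read 3: bits[13:24] width=11 -> value=307 (bin 00100110011); offset now 24 = byte 3 bit 0; 16 bits remain
Read 4: bits[24:33] width=9 -> value=357 (bin 101100101); offset now 33 = byte 4 bit 1; 7 bits remain
Read 5: bits[33:35] width=2 -> value=2 (bin 10); offset now 35 = byte 4 bit 3; 5 bits remain
Read 6: bits[35:38] width=3 -> value=5 (bin 101); offset now 38 = byte 4 bit 6; 2 bits remain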